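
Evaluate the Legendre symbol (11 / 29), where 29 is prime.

Reciprocity: 11 ≡ 3 and 29 ≡ 1 (mod 4), so (11/29) = +(29/11).
Reduce top mod 11: now compute (7/11).
Reciprocity: 7 ≡ 3 and 11 ≡ 3 (mod 4), so (7/11) = −(11/7).
Reduce top mod 7: now compute (4/7).
Pull out 2^2: since 7 ≡ 7 (mod 8), (2/7) = +1, so (2/7)^2 = +1.
Reached (1/7) = 1. Collecting the sign flips along the way, the symbol is -1.

-1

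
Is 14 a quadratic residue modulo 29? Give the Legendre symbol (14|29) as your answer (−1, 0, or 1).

-1

Euler's criterion: (14/29) ≡ 14^14 (mod 29).
14^2 ≡ 22 (mod 29)
14^4 ≡ 20 (mod 29)
14^8 ≡ 23 (mod 29)
14^14 = 14^(8+4+2) ≡ 28 (mod 29).
Result is 28 ≡ −1, so (14/29) = −1.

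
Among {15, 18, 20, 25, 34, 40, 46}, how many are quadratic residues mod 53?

(15/53) = +1 → QR.
(18/53) = -1 → non-residue.
(20/53) = -1 → non-residue.
(25/53) = +1 → QR.
(34/53) = -1 → non-residue.
(40/53) = +1 → QR.
(46/53) = +1 → QR.
Total quadratic residues among the 7: 4.

4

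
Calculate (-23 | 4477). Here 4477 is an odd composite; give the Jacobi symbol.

First reduce: -23 ≡ 4454 (mod 4477).
Pull out 2: since 4477 ≡ 5 (mod 8), (2/4477) = -1.
Reciprocity: 2227 ≡ 3 and 4477 ≡ 1 (mod 4), so (2227/4477) = +(4477/2227).
Reduce top mod 2227: now compute (23/2227).
Reciprocity: 23 ≡ 3 and 2227 ≡ 3 (mod 4), so (23/2227) = −(2227/23).
Reduce top mod 23: now compute (19/23).
Reciprocity: 19 ≡ 3 and 23 ≡ 3 (mod 4), so (19/23) = −(23/19).
Reduce top mod 19: now compute (4/19).
Pull out 2^2: since 19 ≡ 3 (mod 8), (2/19) = -1, so (2/19)^2 = +1.
Reached (1/19) = 1. Collecting the sign flips along the way, the symbol is -1.

-1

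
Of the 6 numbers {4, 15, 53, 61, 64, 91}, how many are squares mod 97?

5

(4/97) = +1 → QR.
(15/97) = -1 → non-residue.
(53/97) = +1 → QR.
(61/97) = +1 → QR.
(64/97) = +1 → QR.
(91/97) = +1 → QR.
Total quadratic residues among the 6: 5.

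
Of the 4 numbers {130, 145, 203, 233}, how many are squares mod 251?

1

(130/251) = -1 → non-residue.
(145/251) = -1 → non-residue.
(203/251) = -1 → non-residue.
(233/251) = +1 → QR.
Total quadratic residues among the 4: 1.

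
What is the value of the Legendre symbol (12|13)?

Euler's criterion: (12/13) ≡ 12^6 (mod 13).
12^2 ≡ 1 (mod 13)
12^4 ≡ 1 (mod 13)
12^6 = 12^(4+2) ≡ 1 (mod 13).
Result is 1, so (12/13) = 1.

1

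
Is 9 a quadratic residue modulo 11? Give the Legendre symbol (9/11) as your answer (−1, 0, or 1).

1

Euler's criterion: (9/11) ≡ 9^5 (mod 11).
9^2 ≡ 4 (mod 11)
9^4 ≡ 5 (mod 11)
9^5 = 9^(4+1) ≡ 1 (mod 11).
Result is 1, so (9/11) = 1.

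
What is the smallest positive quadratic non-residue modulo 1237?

2

(2/1237) = −1, so 2 is the smallest positive non-residue mod 1237.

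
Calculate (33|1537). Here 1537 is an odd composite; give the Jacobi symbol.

-1

Reciprocity: 33 ≡ 1 and 1537 ≡ 1 (mod 4), so (33/1537) = +(1537/33).
Reduce top mod 33: now compute (19/33).
Reciprocity: 19 ≡ 3 and 33 ≡ 1 (mod 4), so (19/33) = +(33/19).
Reduce top mod 19: now compute (14/19).
Pull out 2: since 19 ≡ 3 (mod 8), (2/19) = -1.
Reciprocity: 7 ≡ 3 and 19 ≡ 3 (mod 4), so (7/19) = −(19/7).
Reduce top mod 7: now compute (5/7).
Reciprocity: 5 ≡ 1 and 7 ≡ 3 (mod 4), so (5/7) = +(7/5).
Reduce top mod 5: now compute (2/5).
Pull out 2: since 5 ≡ 5 (mod 8), (2/5) = -1.
Reached (1/5) = 1. Collecting the sign flips along the way, the symbol is -1.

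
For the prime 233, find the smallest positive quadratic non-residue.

3

(2/233) = +1, so 2 is a residue.
(3/233) = −1, so 3 is the smallest positive non-residue mod 233.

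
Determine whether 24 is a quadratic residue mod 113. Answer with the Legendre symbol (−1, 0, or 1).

-1

Euler's criterion: (24/113) ≡ 24^56 (mod 113).
24^2 ≡ 11 (mod 113)
24^4 ≡ 8 (mod 113)
24^8 ≡ 64 (mod 113)
24^16 ≡ 28 (mod 113)
24^32 ≡ 106 (mod 113)
24^56 = 24^(32+16+8) ≡ 112 (mod 113).
Result is 112 ≡ −1, so (24/113) = −1.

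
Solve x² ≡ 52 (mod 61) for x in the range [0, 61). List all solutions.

28, 33

61 ≡ 1 (mod 4), so we find a root by search.
Trying successive values, 28² = 784 ≡ 52 (mod 61). The other root is 61 − 28 = 33.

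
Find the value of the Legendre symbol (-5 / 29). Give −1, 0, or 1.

First reduce: -5 ≡ 24 (mod 29).
Pull out 2^3: since 29 ≡ 5 (mod 8), (2/29) = -1, so (2/29)^3 = -1.
Reciprocity: 3 ≡ 3 and 29 ≡ 1 (mod 4), so (3/29) = +(29/3).
Reduce top mod 3: now compute (2/3).
Pull out 2: since 3 ≡ 3 (mod 8), (2/3) = -1.
Reached (1/3) = 1. Collecting the sign flips along the way, the symbol is +1.

1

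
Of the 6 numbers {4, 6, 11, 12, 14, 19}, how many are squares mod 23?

(4/23) = +1 → QR.
(6/23) = +1 → QR.
(11/23) = -1 → non-residue.
(12/23) = +1 → QR.
(14/23) = -1 → non-residue.
(19/23) = -1 → non-residue.
Total quadratic residues among the 6: 3.

3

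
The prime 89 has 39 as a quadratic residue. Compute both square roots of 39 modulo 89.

22, 67

89 ≡ 1 (mod 4), so we find a root by search.
Trying successive values, 22² = 484 ≡ 39 (mod 89). The other root is 89 − 22 = 67.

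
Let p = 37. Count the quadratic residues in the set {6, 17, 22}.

0

(6/37) = -1 → non-residue.
(17/37) = -1 → non-residue.
(22/37) = -1 → non-residue.
Total quadratic residues among the 3: 0.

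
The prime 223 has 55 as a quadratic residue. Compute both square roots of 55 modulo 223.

Since 223 ≡ 3 (mod 4), a square root of 55 is 55^((223+1)/4) = 55^56 mod 223.
Repeated squaring: 55^2≡126, 55^4≡43, 55^8≡65, 55^16≡211, 55^32≡144 (mod 223).
55^56 = 55^(32+16+8) ≡ 72 (mod 223).
Check: 72² = 5184 ≡ 55 (mod 223). The two roots are 72 and 151.

72, 151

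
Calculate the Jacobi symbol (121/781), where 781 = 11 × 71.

Reciprocity: 121 ≡ 1 and 781 ≡ 1 (mod 4), so (121/781) = +(781/121).
Reduce top mod 121: now compute (55/121).
Reciprocity: 55 ≡ 3 and 121 ≡ 1 (mod 4), so (55/121) = +(121/55).
Reduce top mod 55: now compute (11/55).
Reciprocity: 11 ≡ 3 and 55 ≡ 3 (mod 4), so (11/55) = −(55/11).
Reduce top mod 11: now compute (0/11).
Top reduces to 0: gcd > 1, so the symbol is 0.

0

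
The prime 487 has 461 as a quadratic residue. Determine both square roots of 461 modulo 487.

101, 386

Since 487 ≡ 3 (mod 4), a square root of 461 is 461^((487+1)/4) = 461^122 mod 487.
Repeated squaring: 461^2≡189, 461^4≡170, 461^8≡167, 461^16≡130, 461^32≡342, 461^64≡84 (mod 487).
461^122 = 461^(64+32+16+8+2) ≡ 386 (mod 487).
Check: 386² = 148996 ≡ 461 (mod 487). The two roots are 101 and 386.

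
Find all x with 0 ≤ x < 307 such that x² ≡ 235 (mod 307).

Since 307 ≡ 3 (mod 4), a square root of 235 is 235^((307+1)/4) = 235^77 mod 307.
Repeated squaring: 235^2≡272, 235^4≡304, 235^8≡9, 235^16≡81, 235^32≡114, 235^64≡102 (mod 307).
235^77 = 235^(64+8+4+1) ≡ 273 (mod 307).
Check: 273² = 74529 ≡ 235 (mod 307). The two roots are 34 and 273.

34, 273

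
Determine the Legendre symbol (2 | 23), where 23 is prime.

1

Euler's criterion: (2/23) ≡ 2^11 (mod 23).
2^2 ≡ 4 (mod 23)
2^4 ≡ 16 (mod 23)
2^8 ≡ 3 (mod 23)
2^11 = 2^(8+2+1) ≡ 1 (mod 23).
Result is 1, so (2/23) = 1.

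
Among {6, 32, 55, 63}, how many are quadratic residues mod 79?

2

(6/79) = -1 → non-residue.
(32/79) = +1 → QR.
(55/79) = +1 → QR.
(63/79) = -1 → non-residue.
Total quadratic residues among the 4: 2.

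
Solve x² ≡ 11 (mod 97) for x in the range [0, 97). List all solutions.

97 ≡ 1 (mod 4), so we find a root by search.
Trying successive values, 37² = 1369 ≡ 11 (mod 97). The other root is 97 − 37 = 60.

37, 60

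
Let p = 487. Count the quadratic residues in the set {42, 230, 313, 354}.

(42/487) = +1 → QR.
(230/487) = +1 → QR.
(313/487) = +1 → QR.
(354/487) = +1 → QR.
Total quadratic residues among the 4: 4.

4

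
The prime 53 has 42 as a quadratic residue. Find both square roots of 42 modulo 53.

25, 28

53 ≡ 1 (mod 4), so we find a root by search.
Trying successive values, 25² = 625 ≡ 42 (mod 53). The other root is 53 − 25 = 28.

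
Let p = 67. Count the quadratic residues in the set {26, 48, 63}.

(26/67) = +1 → QR.
(48/67) = -1 → non-residue.
(63/67) = -1 → non-residue.
Total quadratic residues among the 3: 1.

1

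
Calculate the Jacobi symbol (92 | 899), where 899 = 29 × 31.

Pull out 2^2: since 899 ≡ 3 (mod 8), (2/899) = -1, so (2/899)^2 = +1.
Reciprocity: 23 ≡ 3 and 899 ≡ 3 (mod 4), so (23/899) = −(899/23).
Reduce top mod 23: now compute (2/23).
Pull out 2: since 23 ≡ 7 (mod 8), (2/23) = +1.
Reached (1/23) = 1. Collecting the sign flips along the way, the symbol is -1.

-1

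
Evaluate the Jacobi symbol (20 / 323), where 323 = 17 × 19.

-1

Pull out 2^2: since 323 ≡ 3 (mod 8), (2/323) = -1, so (2/323)^2 = +1.
Reciprocity: 5 ≡ 1 and 323 ≡ 3 (mod 4), so (5/323) = +(323/5).
Reduce top mod 5: now compute (3/5).
Reciprocity: 3 ≡ 3 and 5 ≡ 1 (mod 4), so (3/5) = +(5/3).
Reduce top mod 3: now compute (2/3).
Pull out 2: since 3 ≡ 3 (mod 8), (2/3) = -1.
Reached (1/3) = 1. Collecting the sign flips along the way, the symbol is -1.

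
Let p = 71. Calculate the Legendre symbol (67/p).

-1

Reciprocity: 67 ≡ 3 and 71 ≡ 3 (mod 4), so (67/71) = −(71/67).
Reduce top mod 67: now compute (4/67).
Pull out 2^2: since 67 ≡ 3 (mod 8), (2/67) = -1, so (2/67)^2 = +1.
Reached (1/67) = 1. Collecting the sign flips along the way, the symbol is -1.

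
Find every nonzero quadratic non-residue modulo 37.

2,5,6,8,13,14,15,17,18,19,20,22,23,24,29,31,32,35

Square k = 1,…,18 (k and 37−k give the same square):
1²=1, 2²=4, 3²=9, 4²=16, 5²=25, 6²=36, 7²≡12, 8²≡27, 9²≡7, 10²≡26, 11²≡10, 12²≡33, 13²≡21, 14²≡11, 15²≡3, 16²≡34, 17²≡30, 18²≡28 (mod 37).
The residues are {1, 3, 4, 7, 9, 10, 11, 12, 16, 21, 25, 26, 27, 28, 30, 33, 34, 36}; the non-residues are the remaining 18 nonzero classes.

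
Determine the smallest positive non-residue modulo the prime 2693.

(2/2693) = −1, so 2 is the smallest positive non-residue mod 2693.

2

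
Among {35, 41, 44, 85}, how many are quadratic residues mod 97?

(35/97) = +1 → QR.
(41/97) = -1 → non-residue.
(44/97) = +1 → QR.
(85/97) = +1 → QR.
Total quadratic residues among the 4: 3.

3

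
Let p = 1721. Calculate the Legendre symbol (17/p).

1

Reciprocity: 17 ≡ 1 and 1721 ≡ 1 (mod 4), so (17/1721) = +(1721/17).
Reduce top mod 17: now compute (4/17).
Pull out 2^2: since 17 ≡ 1 (mod 8), (2/17) = +1, so (2/17)^2 = +1.
Reached (1/17) = 1. Collecting the sign flips along the way, the symbol is +1.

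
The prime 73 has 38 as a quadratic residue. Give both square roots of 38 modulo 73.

73 ≡ 1 (mod 4), so we find a root by search.
Trying successive values, 29² = 841 ≡ 38 (mod 73). The other root is 73 − 29 = 44.

29, 44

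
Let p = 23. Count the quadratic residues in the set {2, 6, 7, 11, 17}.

2

(2/23) = +1 → QR.
(6/23) = +1 → QR.
(7/23) = -1 → non-residue.
(11/23) = -1 → non-residue.
(17/23) = -1 → non-residue.
Total quadratic residues among the 5: 2.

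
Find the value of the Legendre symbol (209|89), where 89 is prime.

Euler's criterion: (209/89) ≡ 31^44 (mod 89).
31^2 ≡ 71 (mod 89)
31^4 ≡ 57 (mod 89)
31^8 ≡ 45 (mod 89)
31^16 ≡ 67 (mod 89)
31^32 ≡ 39 (mod 89)
31^44 = 31^(32+8+4) ≡ 88 (mod 89).
Result is 88 ≡ −1, so (209/89) = −1.

-1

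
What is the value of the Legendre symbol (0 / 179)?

0

Top reduces to 0: gcd > 1, so the symbol is 0.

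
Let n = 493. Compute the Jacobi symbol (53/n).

Reciprocity: 53 ≡ 1 and 493 ≡ 1 (mod 4), so (53/493) = +(493/53).
Reduce top mod 53: now compute (16/53).
Pull out 2^4: since 53 ≡ 5 (mod 8), (2/53) = -1, so (2/53)^4 = +1.
Reached (1/53) = 1. Collecting the sign flips along the way, the symbol is +1.

1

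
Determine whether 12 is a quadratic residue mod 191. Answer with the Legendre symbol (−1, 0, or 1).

Pull out 2^2: since 191 ≡ 7 (mod 8), (2/191) = +1, so (2/191)^2 = +1.
Reciprocity: 3 ≡ 3 and 191 ≡ 3 (mod 4), so (3/191) = −(191/3).
Reduce top mod 3: now compute (2/3).
Pull out 2: since 3 ≡ 3 (mod 8), (2/3) = -1.
Reached (1/3) = 1. Collecting the sign flips along the way, the symbol is +1.

1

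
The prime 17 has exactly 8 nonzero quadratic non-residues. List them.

3 5 6 7 10 11 12 14

Square k = 1,…,8 (k and 17−k give the same square):
1²=1, 2²=4, 3²=9, 4²=16, 5²≡8, 6²≡2, 7²≡15, 8²≡13 (mod 17).
The residues are {1, 2, 4, 8, 9, 13, 15, 16}; the non-residues are the remaining 8 nonzero classes.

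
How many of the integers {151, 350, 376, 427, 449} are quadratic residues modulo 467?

2

(151/467) = +1 → QR.
(350/467) = -1 → non-residue.
(376/467) = -1 → non-residue.
(427/467) = -1 → non-residue.
(449/467) = +1 → QR.
Total quadratic residues among the 5: 2.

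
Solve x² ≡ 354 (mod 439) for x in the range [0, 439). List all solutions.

Since 439 ≡ 3 (mod 4), a square root of 354 is 354^((439+1)/4) = 354^110 mod 439.
Repeated squaring: 354^2≡201, 354^4≡13, 354^8≡169, 354^16≡26, 354^32≡237, 354^64≡416 (mod 439).
354^110 = 354^(64+32+8+4+2) ≡ 186 (mod 439).
Check: 186² = 34596 ≡ 354 (mod 439). The two roots are 186 and 253.

186, 253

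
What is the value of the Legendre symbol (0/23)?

Top reduces to 0: gcd > 1, so the symbol is 0.

0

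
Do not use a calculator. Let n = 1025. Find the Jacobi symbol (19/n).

Reciprocity: 19 ≡ 3 and 1025 ≡ 1 (mod 4), so (19/1025) = +(1025/19).
Reduce top mod 19: now compute (18/19).
Pull out 2: since 19 ≡ 3 (mod 8), (2/19) = -1.
Reciprocity: 9 ≡ 1 and 19 ≡ 3 (mod 4), so (9/19) = +(19/9).
Reduce top mod 9: now compute (1/9).
Reached (1/9) = 1. Collecting the sign flips along the way, the symbol is -1.

-1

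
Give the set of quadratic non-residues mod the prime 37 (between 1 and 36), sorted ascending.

Square k = 1,…,18 (k and 37−k give the same square):
1²=1, 2²=4, 3²=9, 4²=16, 5²=25, 6²=36, 7²≡12, 8²≡27, 9²≡7, 10²≡26, 11²≡10, 12²≡33, 13²≡21, 14²≡11, 15²≡3, 16²≡34, 17²≡30, 18²≡28 (mod 37).
The residues are {1, 3, 4, 7, 9, 10, 11, 12, 16, 21, 25, 26, 27, 28, 30, 33, 34, 36}; the non-residues are the remaining 18 nonzero classes.

2 5 6 8 13 14 15 17 18 19 20 22 23 24 29 31 32 35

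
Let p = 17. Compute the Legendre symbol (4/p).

Euler's criterion: (4/17) ≡ 4^8 (mod 17).
4^2 ≡ 16 (mod 17)
4^4 ≡ 1 (mod 17)
4^8 ≡ 1 (mod 17)
4^8 = 4^(8) ≡ 1 (mod 17).
Result is 1, so (4/17) = 1.

1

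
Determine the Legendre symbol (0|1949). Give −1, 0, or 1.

0

Top reduces to 0: gcd > 1, so the symbol is 0.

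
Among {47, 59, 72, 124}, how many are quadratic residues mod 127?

(47/127) = +1 → QR.
(59/127) = -1 → non-residue.
(72/127) = +1 → QR.
(124/127) = +1 → QR.
Total quadratic residues among the 4: 3.

3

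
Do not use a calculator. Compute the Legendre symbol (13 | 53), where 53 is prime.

Reciprocity: 13 ≡ 1 and 53 ≡ 1 (mod 4), so (13/53) = +(53/13).
Reduce top mod 13: now compute (1/13).
Reached (1/13) = 1. Collecting the sign flips along the way, the symbol is +1.

1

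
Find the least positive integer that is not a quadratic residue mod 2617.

5

(2/2617) = +1, so 2 is a residue.
(3/2617) = +1, so 3 is a residue.
(4/2617) = +1, so 4 is a residue.
(5/2617) = −1, so 5 is the smallest positive non-residue mod 2617.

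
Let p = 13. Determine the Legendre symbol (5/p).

Euler's criterion: (5/13) ≡ 5^6 (mod 13).
5^2 ≡ 12 (mod 13)
5^4 ≡ 1 (mod 13)
5^6 = 5^(4+2) ≡ 12 (mod 13).
Result is 12 ≡ −1, so (5/13) = −1.

-1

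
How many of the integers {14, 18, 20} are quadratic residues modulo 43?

1

(14/43) = +1 → QR.
(18/43) = -1 → non-residue.
(20/43) = -1 → non-residue.
Total quadratic residues among the 3: 1.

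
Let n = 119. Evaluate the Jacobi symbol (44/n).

Pull out 2^2: since 119 ≡ 7 (mod 8), (2/119) = +1, so (2/119)^2 = +1.
Reciprocity: 11 ≡ 3 and 119 ≡ 3 (mod 4), so (11/119) = −(119/11).
Reduce top mod 11: now compute (9/11).
Reciprocity: 9 ≡ 1 and 11 ≡ 3 (mod 4), so (9/11) = +(11/9).
Reduce top mod 9: now compute (2/9).
Pull out 2: since 9 ≡ 1 (mod 8), (2/9) = +1.
Reached (1/9) = 1. Collecting the sign flips along the way, the symbol is -1.

-1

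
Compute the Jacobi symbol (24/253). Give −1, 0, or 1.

Pull out 2^3: since 253 ≡ 5 (mod 8), (2/253) = -1, so (2/253)^3 = -1.
Reciprocity: 3 ≡ 3 and 253 ≡ 1 (mod 4), so (3/253) = +(253/3).
Reduce top mod 3: now compute (1/3).
Reached (1/3) = 1. Collecting the sign flips along the way, the symbol is -1.

-1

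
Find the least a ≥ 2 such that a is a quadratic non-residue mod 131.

2

(2/131) = −1, so 2 is the smallest positive non-residue mod 131.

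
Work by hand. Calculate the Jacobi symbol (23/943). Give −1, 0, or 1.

0

Reciprocity: 23 ≡ 3 and 943 ≡ 3 (mod 4), so (23/943) = −(943/23).
Reduce top mod 23: now compute (0/23).
Top reduces to 0: gcd > 1, so the symbol is 0.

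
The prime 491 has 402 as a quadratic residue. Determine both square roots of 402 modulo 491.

121, 370

Since 491 ≡ 3 (mod 4), a square root of 402 is 402^((491+1)/4) = 402^123 mod 491.
Repeated squaring: 402^2≡65, 402^4≡297, 402^8≡320, 402^16≡272, 402^32≡334, 402^64≡99 (mod 491).
402^123 = 402^(64+32+16+8+2+1) ≡ 121 (mod 491).
Check: 121² = 14641 ≡ 402 (mod 491). The two roots are 121 and 370.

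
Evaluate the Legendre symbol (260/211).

1

First reduce: 260 ≡ 49 (mod 211).
Reciprocity: 49 ≡ 1 and 211 ≡ 3 (mod 4), so (49/211) = +(211/49).
Reduce top mod 49: now compute (15/49).
Reciprocity: 15 ≡ 3 and 49 ≡ 1 (mod 4), so (15/49) = +(49/15).
Reduce top mod 15: now compute (4/15).
Pull out 2^2: since 15 ≡ 7 (mod 8), (2/15) = +1, so (2/15)^2 = +1.
Reached (1/15) = 1. Collecting the sign flips along the way, the symbol is +1.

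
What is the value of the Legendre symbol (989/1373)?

Reciprocity: 989 ≡ 1 and 1373 ≡ 1 (mod 4), so (989/1373) = +(1373/989).
Reduce top mod 989: now compute (384/989).
Pull out 2^7: since 989 ≡ 5 (mod 8), (2/989) = -1, so (2/989)^7 = -1.
Reciprocity: 3 ≡ 3 and 989 ≡ 1 (mod 4), so (3/989) = +(989/3).
Reduce top mod 3: now compute (2/3).
Pull out 2: since 3 ≡ 3 (mod 8), (2/3) = -1.
Reached (1/3) = 1. Collecting the sign flips along the way, the symbol is +1.

1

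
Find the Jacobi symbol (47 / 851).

Reciprocity: 47 ≡ 3 and 851 ≡ 3 (mod 4), so (47/851) = −(851/47).
Reduce top mod 47: now compute (5/47).
Reciprocity: 5 ≡ 1 and 47 ≡ 3 (mod 4), so (5/47) = +(47/5).
Reduce top mod 5: now compute (2/5).
Pull out 2: since 5 ≡ 5 (mod 8), (2/5) = -1.
Reached (1/5) = 1. Collecting the sign flips along the way, the symbol is +1.

1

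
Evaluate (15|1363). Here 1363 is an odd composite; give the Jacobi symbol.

Reciprocity: 15 ≡ 3 and 1363 ≡ 3 (mod 4), so (15/1363) = −(1363/15).
Reduce top mod 15: now compute (13/15).
Reciprocity: 13 ≡ 1 and 15 ≡ 3 (mod 4), so (13/15) = +(15/13).
Reduce top mod 13: now compute (2/13).
Pull out 2: since 13 ≡ 5 (mod 8), (2/13) = -1.
Reached (1/13) = 1. Collecting the sign flips along the way, the symbol is +1.

1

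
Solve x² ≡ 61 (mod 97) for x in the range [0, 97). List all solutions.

35, 62

97 ≡ 1 (mod 4), so we find a root by search.
Trying successive values, 35² = 1225 ≡ 61 (mod 97). The other root is 97 − 35 = 62.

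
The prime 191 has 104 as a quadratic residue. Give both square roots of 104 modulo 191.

Since 191 ≡ 3 (mod 4), a square root of 104 is 104^((191+1)/4) = 104^48 mod 191.
Repeated squaring: 104^2≡120, 104^4≡75, 104^8≡86, 104^16≡138, 104^32≡135 (mod 191).
104^48 = 104^(32+16) ≡ 103 (mod 191).
Check: 103² = 10609 ≡ 104 (mod 191). The two roots are 88 and 103.

88, 103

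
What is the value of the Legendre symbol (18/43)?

Pull out 2: since 43 ≡ 3 (mod 8), (2/43) = -1.
Reciprocity: 9 ≡ 1 and 43 ≡ 3 (mod 4), so (9/43) = +(43/9).
Reduce top mod 9: now compute (7/9).
Reciprocity: 7 ≡ 3 and 9 ≡ 1 (mod 4), so (7/9) = +(9/7).
Reduce top mod 7: now compute (2/7).
Pull out 2: since 7 ≡ 7 (mod 8), (2/7) = +1.
Reached (1/7) = 1. Collecting the sign flips along the way, the symbol is -1.

-1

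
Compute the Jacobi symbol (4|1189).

1

Pull out 2^2: since 1189 ≡ 5 (mod 8), (2/1189) = -1, so (2/1189)^2 = +1.
Reached (1/1189) = 1. Collecting the sign flips along the way, the symbol is +1.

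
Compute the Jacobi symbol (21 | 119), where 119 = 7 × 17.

Reciprocity: 21 ≡ 1 and 119 ≡ 3 (mod 4), so (21/119) = +(119/21).
Reduce top mod 21: now compute (14/21).
Pull out 2: since 21 ≡ 5 (mod 8), (2/21) = -1.
Reciprocity: 7 ≡ 3 and 21 ≡ 1 (mod 4), so (7/21) = +(21/7).
Reduce top mod 7: now compute (0/7).
Top reduces to 0: gcd > 1, so the symbol is 0.

0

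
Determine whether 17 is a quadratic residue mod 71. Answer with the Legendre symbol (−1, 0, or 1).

Reciprocity: 17 ≡ 1 and 71 ≡ 3 (mod 4), so (17/71) = +(71/17).
Reduce top mod 17: now compute (3/17).
Reciprocity: 3 ≡ 3 and 17 ≡ 1 (mod 4), so (3/17) = +(17/3).
Reduce top mod 3: now compute (2/3).
Pull out 2: since 3 ≡ 3 (mod 8), (2/3) = -1.
Reached (1/3) = 1. Collecting the sign flips along the way, the symbol is -1.

-1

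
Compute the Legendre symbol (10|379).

-1

Pull out 2: since 379 ≡ 3 (mod 8), (2/379) = -1.
Reciprocity: 5 ≡ 1 and 379 ≡ 3 (mod 4), so (5/379) = +(379/5).
Reduce top mod 5: now compute (4/5).
Pull out 2^2: since 5 ≡ 5 (mod 8), (2/5) = -1, so (2/5)^2 = +1.
Reached (1/5) = 1. Collecting the sign flips along the way, the symbol is -1.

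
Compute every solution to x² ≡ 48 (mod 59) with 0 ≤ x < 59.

15, 44

Since 59 ≡ 3 (mod 4), a square root of 48 is 48^((59+1)/4) = 48^15 mod 59.
Repeated squaring: 48^2≡3, 48^4≡9, 48^8≡22 (mod 59).
48^15 = 48^(8+4+2+1) ≡ 15 (mod 59).
Check: 15² = 225 ≡ 48 (mod 59). The two roots are 15 and 44.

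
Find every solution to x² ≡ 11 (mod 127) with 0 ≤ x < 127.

Since 127 ≡ 3 (mod 4), a square root of 11 is 11^((127+1)/4) = 11^32 mod 127.
Repeated squaring: 11^2≡121, 11^4≡36, 11^8≡26, 11^16≡41, 11^32≡30 (mod 127).
11^32 = 11^(32) ≡ 30 (mod 127).
Check: 30² = 900 ≡ 11 (mod 127). The two roots are 30 and 97.

30, 97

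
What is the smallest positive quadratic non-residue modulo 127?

3

(2/127) = +1, so 2 is a residue.
(3/127) = −1, so 3 is the smallest positive non-residue mod 127.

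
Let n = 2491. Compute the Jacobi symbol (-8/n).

First reduce: -8 ≡ 2483 (mod 2491).
Reciprocity: 2483 ≡ 3 and 2491 ≡ 3 (mod 4), so (2483/2491) = −(2491/2483).
Reduce top mod 2483: now compute (8/2483).
Pull out 2^3: since 2483 ≡ 3 (mod 8), (2/2483) = -1, so (2/2483)^3 = -1.
Reached (1/2483) = 1. Collecting the sign flips along the way, the symbol is +1.

1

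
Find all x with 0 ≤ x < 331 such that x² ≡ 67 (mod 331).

Since 331 ≡ 3 (mod 4), a square root of 67 is 67^((331+1)/4) = 67^83 mod 331.
Repeated squaring: 67^2≡186, 67^4≡172, 67^8≡125, 67^16≡68, 67^32≡321, 67^64≡100 (mod 331).
67^83 = 67^(64+16+2+1) ≡ 304 (mod 331).
Check: 304² = 92416 ≡ 67 (mod 331). The two roots are 27 and 304.

27, 304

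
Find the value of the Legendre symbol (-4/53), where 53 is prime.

First reduce: -4 ≡ 49 (mod 53).
Reciprocity: 49 ≡ 1 and 53 ≡ 1 (mod 4), so (49/53) = +(53/49).
Reduce top mod 49: now compute (4/49).
Pull out 2^2: since 49 ≡ 1 (mod 8), (2/49) = +1, so (2/49)^2 = +1.
Reached (1/49) = 1. Collecting the sign flips along the way, the symbol is +1.

1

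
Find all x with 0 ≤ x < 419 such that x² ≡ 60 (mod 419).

136, 283

Since 419 ≡ 3 (mod 4), a square root of 60 is 60^((419+1)/4) = 60^105 mod 419.
Repeated squaring: 60^2≡248, 60^4≡330, 60^8≡379, 60^16≡343, 60^32≡329, 60^64≡139 (mod 419).
60^105 = 60^(64+32+8+1) ≡ 136 (mod 419).
Check: 136² = 18496 ≡ 60 (mod 419). The two roots are 136 and 283.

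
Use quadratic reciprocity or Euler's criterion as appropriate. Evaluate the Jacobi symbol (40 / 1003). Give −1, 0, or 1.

1

Pull out 2^3: since 1003 ≡ 3 (mod 8), (2/1003) = -1, so (2/1003)^3 = -1.
Reciprocity: 5 ≡ 1 and 1003 ≡ 3 (mod 4), so (5/1003) = +(1003/5).
Reduce top mod 5: now compute (3/5).
Reciprocity: 3 ≡ 3 and 5 ≡ 1 (mod 4), so (3/5) = +(5/3).
Reduce top mod 3: now compute (2/3).
Pull out 2: since 3 ≡ 3 (mod 8), (2/3) = -1.
Reached (1/3) = 1. Collecting the sign flips along the way, the symbol is +1.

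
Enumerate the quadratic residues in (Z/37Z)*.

1, 3, 4, 7, 9, 10, 11, 12, 16, 21, 25, 26, 27, 28, 30, 33, 34, 36

Square k = 1,…,18 (k and 37−k give the same square):
1²=1, 2²=4, 3²=9, 4²=16, 5²=25, 6²=36, 7²≡12, 8²≡27, 9²≡7, 10²≡26, 11²≡10, 12²≡33, 13²≡21, 14²≡11, 15²≡3, 16²≡34, 17²≡30, 18²≡28 (mod 37).
So the quadratic residues mod 37 are {1, 3, 4, 7, 9, 10, 11, 12, 16, 21, 25, 26, 27, 28, 30, 33, 34, 36}.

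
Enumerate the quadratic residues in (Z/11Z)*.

Square k = 1,…,5 (k and 11−k give the same square):
1²=1, 2²=4, 3²=9, 4²≡5, 5²≡3 (mod 11).
So the quadratic residues mod 11 are {1, 3, 4, 5, 9}.

1, 3, 4, 5, 9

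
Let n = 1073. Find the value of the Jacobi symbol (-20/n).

-1

First reduce: -20 ≡ 1053 (mod 1073).
Reciprocity: 1053 ≡ 1 and 1073 ≡ 1 (mod 4), so (1053/1073) = +(1073/1053).
Reduce top mod 1053: now compute (20/1053).
Pull out 2^2: since 1053 ≡ 5 (mod 8), (2/1053) = -1, so (2/1053)^2 = +1.
Reciprocity: 5 ≡ 1 and 1053 ≡ 1 (mod 4), so (5/1053) = +(1053/5).
Reduce top mod 5: now compute (3/5).
Reciprocity: 3 ≡ 3 and 5 ≡ 1 (mod 4), so (3/5) = +(5/3).
Reduce top mod 3: now compute (2/3).
Pull out 2: since 3 ≡ 3 (mod 8), (2/3) = -1.
Reached (1/3) = 1. Collecting the sign flips along the way, the symbol is -1.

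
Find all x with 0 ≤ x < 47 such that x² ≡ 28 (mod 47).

13, 34

Since 47 ≡ 3 (mod 4), a square root of 28 is 28^((47+1)/4) = 28^12 mod 47.
Repeated squaring: 28^2≡32, 28^4≡37, 28^8≡6 (mod 47).
28^12 = 28^(8+4) ≡ 34 (mod 47).
Check: 34² = 1156 ≡ 28 (mod 47). The two roots are 13 and 34.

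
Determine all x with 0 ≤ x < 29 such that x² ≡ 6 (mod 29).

8, 21

29 ≡ 1 (mod 4), so we find a root by search.
Trying successive values, 8² = 64 ≡ 6 (mod 29). The other root is 29 − 8 = 21.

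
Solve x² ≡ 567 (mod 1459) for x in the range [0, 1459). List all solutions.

Since 1459 ≡ 3 (mod 4), a square root of 567 is 567^((1459+1)/4) = 567^365 mod 1459.
Repeated squaring: 567^2≡509, 567^4≡838, 567^8≡465, 567^16≡293, 567^32≡1227, 567^64≡1300, 567^128≡478, 567^256≡880 (mod 1459).
567^365 = 567^(256+64+32+8+4+1) ≡ 1245 (mod 1459).
Check: 1245² = 1550025 ≡ 567 (mod 1459). The two roots are 214 and 1245.

214, 1245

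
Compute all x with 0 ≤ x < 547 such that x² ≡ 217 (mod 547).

Since 547 ≡ 3 (mod 4), a square root of 217 is 217^((547+1)/4) = 217^137 mod 547.
Repeated squaring: 217^2≡47, 217^4≡21, 217^8≡441, 217^16≡296, 217^32≡96, 217^64≡464, 217^128≡325 (mod 547).
217^137 = 217^(128+8+1) ≡ 199 (mod 547).
Check: 199² = 39601 ≡ 217 (mod 547). The two roots are 199 and 348.

199, 348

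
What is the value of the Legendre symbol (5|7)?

Reciprocity: 5 ≡ 1 and 7 ≡ 3 (mod 4), so (5/7) = +(7/5).
Reduce top mod 5: now compute (2/5).
Pull out 2: since 5 ≡ 5 (mod 8), (2/5) = -1.
Reached (1/5) = 1. Collecting the sign flips along the way, the symbol is -1.

-1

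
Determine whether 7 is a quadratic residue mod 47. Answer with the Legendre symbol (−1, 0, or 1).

1

Reciprocity: 7 ≡ 3 and 47 ≡ 3 (mod 4), so (7/47) = −(47/7).
Reduce top mod 7: now compute (5/7).
Reciprocity: 5 ≡ 1 and 7 ≡ 3 (mod 4), so (5/7) = +(7/5).
Reduce top mod 5: now compute (2/5).
Pull out 2: since 5 ≡ 5 (mod 8), (2/5) = -1.
Reached (1/5) = 1. Collecting the sign flips along the way, the symbol is +1.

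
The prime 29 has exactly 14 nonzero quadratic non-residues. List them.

2 3 8 10 11 12 14 15 17 18 19 21 26 27

Square k = 1,…,14 (k and 29−k give the same square):
1²=1, 2²=4, 3²=9, 4²=16, 5²=25, 6²≡7, 7²≡20, 8²≡6, 9²≡23, 10²≡13, 11²≡5, 12²≡28, 13²≡24, 14²≡22 (mod 29).
The residues are {1, 4, 5, 6, 7, 9, 13, 16, 20, 22, 23, 24, 25, 28}; the non-residues are the remaining 14 nonzero classes.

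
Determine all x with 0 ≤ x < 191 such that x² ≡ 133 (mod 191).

18, 173

Since 191 ≡ 3 (mod 4), a square root of 133 is 133^((191+1)/4) = 133^48 mod 191.
Repeated squaring: 133^2≡117, 133^4≡128, 133^8≡149, 133^16≡45, 133^32≡115 (mod 191).
133^48 = 133^(32+16) ≡ 18 (mod 191).
Check: 18² = 324 ≡ 133 (mod 191). The two roots are 18 and 173.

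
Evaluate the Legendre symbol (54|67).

Pull out 2: since 67 ≡ 3 (mod 8), (2/67) = -1.
Reciprocity: 27 ≡ 3 and 67 ≡ 3 (mod 4), so (27/67) = −(67/27).
Reduce top mod 27: now compute (13/27).
Reciprocity: 13 ≡ 1 and 27 ≡ 3 (mod 4), so (13/27) = +(27/13).
Reduce top mod 13: now compute (1/13).
Reached (1/13) = 1. Collecting the sign flips along the way, the symbol is +1.

1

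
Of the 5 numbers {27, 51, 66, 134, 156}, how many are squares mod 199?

2

(27/199) = -1 → non-residue.
(51/199) = +1 → QR.
(66/199) = +1 → QR.
(134/199) = -1 → non-residue.
(156/199) = -1 → non-residue.
Total quadratic residues among the 5: 2.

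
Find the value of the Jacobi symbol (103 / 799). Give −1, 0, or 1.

1

Reciprocity: 103 ≡ 3 and 799 ≡ 3 (mod 4), so (103/799) = −(799/103).
Reduce top mod 103: now compute (78/103).
Pull out 2: since 103 ≡ 7 (mod 8), (2/103) = +1.
Reciprocity: 39 ≡ 3 and 103 ≡ 3 (mod 4), so (39/103) = −(103/39).
Reduce top mod 39: now compute (25/39).
Reciprocity: 25 ≡ 1 and 39 ≡ 3 (mod 4), so (25/39) = +(39/25).
Reduce top mod 25: now compute (14/25).
Pull out 2: since 25 ≡ 1 (mod 8), (2/25) = +1.
Reciprocity: 7 ≡ 3 and 25 ≡ 1 (mod 4), so (7/25) = +(25/7).
Reduce top mod 7: now compute (4/7).
Pull out 2^2: since 7 ≡ 7 (mod 8), (2/7) = +1, so (2/7)^2 = +1.
Reached (1/7) = 1. Collecting the sign flips along the way, the symbol is +1.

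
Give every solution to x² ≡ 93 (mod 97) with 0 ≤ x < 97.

97 ≡ 1 (mod 4), so we find a root by search.
Trying successive values, 44² = 1936 ≡ 93 (mod 97). The other root is 97 − 44 = 53.

44, 53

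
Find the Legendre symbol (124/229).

-1

Pull out 2^2: since 229 ≡ 5 (mod 8), (2/229) = -1, so (2/229)^2 = +1.
Reciprocity: 31 ≡ 3 and 229 ≡ 1 (mod 4), so (31/229) = +(229/31).
Reduce top mod 31: now compute (12/31).
Pull out 2^2: since 31 ≡ 7 (mod 8), (2/31) = +1, so (2/31)^2 = +1.
Reciprocity: 3 ≡ 3 and 31 ≡ 3 (mod 4), so (3/31) = −(31/3).
Reduce top mod 3: now compute (1/3).
Reached (1/3) = 1. Collecting the sign flips along the way, the symbol is -1.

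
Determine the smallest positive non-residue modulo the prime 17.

3

(2/17) = +1, so 2 is a residue.
(3/17) = −1, so 3 is the smallest positive non-residue mod 17.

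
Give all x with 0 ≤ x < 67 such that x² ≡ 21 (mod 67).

Since 67 ≡ 3 (mod 4), a square root of 21 is 21^((67+1)/4) = 21^17 mod 67.
Repeated squaring: 21^2≡39, 21^4≡47, 21^8≡65, 21^16≡4 (mod 67).
21^17 = 21^(16+1) ≡ 17 (mod 67).
Check: 17² = 289 ≡ 21 (mod 67). The two roots are 17 and 50.

17, 50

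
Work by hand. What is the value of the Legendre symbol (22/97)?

Pull out 2: since 97 ≡ 1 (mod 8), (2/97) = +1.
Reciprocity: 11 ≡ 3 and 97 ≡ 1 (mod 4), so (11/97) = +(97/11).
Reduce top mod 11: now compute (9/11).
Reciprocity: 9 ≡ 1 and 11 ≡ 3 (mod 4), so (9/11) = +(11/9).
Reduce top mod 9: now compute (2/9).
Pull out 2: since 9 ≡ 1 (mod 8), (2/9) = +1.
Reached (1/9) = 1. Collecting the sign flips along the way, the symbol is +1.

1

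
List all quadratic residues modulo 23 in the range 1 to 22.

Square k = 1,…,11 (k and 23−k give the same square):
1²=1, 2²=4, 3²=9, 4²=16, 5²≡2, 6²≡13, 7²≡3, 8²≡18, 9²≡12, 10²≡8, 11²≡6 (mod 23).
So the quadratic residues mod 23 are {1, 2, 3, 4, 6, 8, 9, 12, 13, 16, 18}.

1, 2, 3, 4, 6, 8, 9, 12, 13, 16, 18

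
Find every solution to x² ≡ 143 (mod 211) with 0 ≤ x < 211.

96, 115

Since 211 ≡ 3 (mod 4), a square root of 143 is 143^((211+1)/4) = 143^53 mod 211.
Repeated squaring: 143^2≡193, 143^4≡113, 143^8≡109, 143^16≡65, 143^32≡5 (mod 211).
143^53 = 143^(32+16+4+1) ≡ 96 (mod 211).
Check: 96² = 9216 ≡ 143 (mod 211). The two roots are 96 and 115.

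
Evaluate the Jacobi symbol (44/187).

0

Pull out 2^2: since 187 ≡ 3 (mod 8), (2/187) = -1, so (2/187)^2 = +1.
Reciprocity: 11 ≡ 3 and 187 ≡ 3 (mod 4), so (11/187) = −(187/11).
Reduce top mod 11: now compute (0/11).
Top reduces to 0: gcd > 1, so the symbol is 0.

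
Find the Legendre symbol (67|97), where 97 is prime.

Reciprocity: 67 ≡ 3 and 97 ≡ 1 (mod 4), so (67/97) = +(97/67).
Reduce top mod 67: now compute (30/67).
Pull out 2: since 67 ≡ 3 (mod 8), (2/67) = -1.
Reciprocity: 15 ≡ 3 and 67 ≡ 3 (mod 4), so (15/67) = −(67/15).
Reduce top mod 15: now compute (7/15).
Reciprocity: 7 ≡ 3 and 15 ≡ 3 (mod 4), so (7/15) = −(15/7).
Reduce top mod 7: now compute (1/7).
Reached (1/7) = 1. Collecting the sign flips along the way, the symbol is -1.

-1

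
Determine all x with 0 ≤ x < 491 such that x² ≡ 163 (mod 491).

Since 491 ≡ 3 (mod 4), a square root of 163 is 163^((491+1)/4) = 163^123 mod 491.
Repeated squaring: 163^2≡55, 163^4≡79, 163^8≡349, 163^16≡33, 163^32≡107, 163^64≡156 (mod 491).
163^123 = 163^(64+32+16+8+2+1) ≡ 60 (mod 491).
Check: 60² = 3600 ≡ 163 (mod 491). The two roots are 60 and 431.

60, 431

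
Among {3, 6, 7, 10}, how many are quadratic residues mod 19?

(3/19) = -1 → non-residue.
(6/19) = +1 → QR.
(7/19) = +1 → QR.
(10/19) = -1 → non-residue.
Total quadratic residues among the 4: 2.

2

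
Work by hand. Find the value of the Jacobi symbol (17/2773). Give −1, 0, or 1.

1

Reciprocity: 17 ≡ 1 and 2773 ≡ 1 (mod 4), so (17/2773) = +(2773/17).
Reduce top mod 17: now compute (2/17).
Pull out 2: since 17 ≡ 1 (mod 8), (2/17) = +1.
Reached (1/17) = 1. Collecting the sign flips along the way, the symbol is +1.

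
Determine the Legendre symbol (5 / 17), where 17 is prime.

Reciprocity: 5 ≡ 1 and 17 ≡ 1 (mod 4), so (5/17) = +(17/5).
Reduce top mod 5: now compute (2/5).
Pull out 2: since 5 ≡ 5 (mod 8), (2/5) = -1.
Reached (1/5) = 1. Collecting the sign flips along the way, the symbol is -1.

-1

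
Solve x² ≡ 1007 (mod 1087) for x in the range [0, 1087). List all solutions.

390, 697

Since 1087 ≡ 3 (mod 4), a square root of 1007 is 1007^((1087+1)/4) = 1007^272 mod 1087.
Repeated squaring: 1007^2≡965, 1007^4≡753, 1007^8≡682, 1007^16≡975, 1007^32≡587, 1007^64≡1077, 1007^128≡100, 1007^256≡217 (mod 1087).
1007^272 = 1007^(256+16) ≡ 697 (mod 1087).
Check: 697² = 485809 ≡ 1007 (mod 1087). The two roots are 390 and 697.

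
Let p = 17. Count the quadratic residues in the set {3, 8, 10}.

(3/17) = -1 → non-residue.
(8/17) = +1 → QR.
(10/17) = -1 → non-residue.
Total quadratic residues among the 3: 1.

1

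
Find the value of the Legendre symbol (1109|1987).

Reciprocity: 1109 ≡ 1 and 1987 ≡ 3 (mod 4), so (1109/1987) = +(1987/1109).
Reduce top mod 1109: now compute (878/1109).
Pull out 2: since 1109 ≡ 5 (mod 8), (2/1109) = -1.
Reciprocity: 439 ≡ 3 and 1109 ≡ 1 (mod 4), so (439/1109) = +(1109/439).
Reduce top mod 439: now compute (231/439).
Reciprocity: 231 ≡ 3 and 439 ≡ 3 (mod 4), so (231/439) = −(439/231).
Reduce top mod 231: now compute (208/231).
Pull out 2^4: since 231 ≡ 7 (mod 8), (2/231) = +1, so (2/231)^4 = +1.
Reciprocity: 13 ≡ 1 and 231 ≡ 3 (mod 4), so (13/231) = +(231/13).
Reduce top mod 13: now compute (10/13).
Pull out 2: since 13 ≡ 5 (mod 8), (2/13) = -1.
Reciprocity: 5 ≡ 1 and 13 ≡ 1 (mod 4), so (5/13) = +(13/5).
Reduce top mod 5: now compute (3/5).
Reciprocity: 3 ≡ 3 and 5 ≡ 1 (mod 4), so (3/5) = +(5/3).
Reduce top mod 3: now compute (2/3).
Pull out 2: since 3 ≡ 3 (mod 8), (2/3) = -1.
Reached (1/3) = 1. Collecting the sign flips along the way, the symbol is +1.

1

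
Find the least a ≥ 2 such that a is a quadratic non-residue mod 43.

2

(2/43) = −1, so 2 is the smallest positive non-residue mod 43.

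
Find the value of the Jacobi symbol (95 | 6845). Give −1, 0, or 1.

Reciprocity: 95 ≡ 3 and 6845 ≡ 1 (mod 4), so (95/6845) = +(6845/95).
Reduce top mod 95: now compute (5/95).
Reciprocity: 5 ≡ 1 and 95 ≡ 3 (mod 4), so (5/95) = +(95/5).
Reduce top mod 5: now compute (0/5).
Top reduces to 0: gcd > 1, so the symbol is 0.

0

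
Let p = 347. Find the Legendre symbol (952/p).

First reduce: 952 ≡ 258 (mod 347).
Pull out 2: since 347 ≡ 3 (mod 8), (2/347) = -1.
Reciprocity: 129 ≡ 1 and 347 ≡ 3 (mod 4), so (129/347) = +(347/129).
Reduce top mod 129: now compute (89/129).
Reciprocity: 89 ≡ 1 and 129 ≡ 1 (mod 4), so (89/129) = +(129/89).
Reduce top mod 89: now compute (40/89).
Pull out 2^3: since 89 ≡ 1 (mod 8), (2/89) = +1, so (2/89)^3 = +1.
Reciprocity: 5 ≡ 1 and 89 ≡ 1 (mod 4), so (5/89) = +(89/5).
Reduce top mod 5: now compute (4/5).
Pull out 2^2: since 5 ≡ 5 (mod 8), (2/5) = -1, so (2/5)^2 = +1.
Reached (1/5) = 1. Collecting the sign flips along the way, the symbol is -1.

-1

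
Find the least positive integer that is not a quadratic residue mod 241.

7

(2/241) = +1, so 2 is a residue.
(3/241) = +1, so 3 is a residue.
(4/241) = +1, so 4 is a residue.
(5/241) = +1, so 5 is a residue.
(6/241) = +1, so 6 is a residue.
(7/241) = −1, so 7 is the smallest positive non-residue mod 241.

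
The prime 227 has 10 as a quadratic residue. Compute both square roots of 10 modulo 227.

Since 227 ≡ 3 (mod 4), a square root of 10 is 10^((227+1)/4) = 10^57 mod 227.
Repeated squaring: 10^2≡100, 10^4≡12, 10^8≡144, 10^16≡79, 10^32≡112 (mod 227).
10^57 = 10^(32+16+8+1) ≡ 64 (mod 227).
Check: 64² = 4096 ≡ 10 (mod 227). The two roots are 64 and 163.

64, 163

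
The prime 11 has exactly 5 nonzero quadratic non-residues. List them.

2 6 7 8 10

Square k = 1,…,5 (k and 11−k give the same square):
1²=1, 2²=4, 3²=9, 4²≡5, 5²≡3 (mod 11).
The residues are {1, 3, 4, 5, 9}; the non-residues are the remaining 5 nonzero classes.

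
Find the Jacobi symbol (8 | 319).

1

Pull out 2^3: since 319 ≡ 7 (mod 8), (2/319) = +1, so (2/319)^3 = +1.
Reached (1/319) = 1. Collecting the sign flips along the way, the symbol is +1.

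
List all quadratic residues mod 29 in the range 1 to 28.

Square k = 1,…,14 (k and 29−k give the same square):
1²=1, 2²=4, 3²=9, 4²=16, 5²=25, 6²≡7, 7²≡20, 8²≡6, 9²≡23, 10²≡13, 11²≡5, 12²≡28, 13²≡24, 14²≡22 (mod 29).
So the quadratic residues mod 29 are {1, 4, 5, 6, 7, 9, 13, 16, 20, 22, 23, 24, 25, 28}.

1,4,5,6,7,9,13,16,20,22,23,24,25,28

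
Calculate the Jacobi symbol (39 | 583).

1

Reciprocity: 39 ≡ 3 and 583 ≡ 3 (mod 4), so (39/583) = −(583/39).
Reduce top mod 39: now compute (37/39).
Reciprocity: 37 ≡ 1 and 39 ≡ 3 (mod 4), so (37/39) = +(39/37).
Reduce top mod 37: now compute (2/37).
Pull out 2: since 37 ≡ 5 (mod 8), (2/37) = -1.
Reached (1/37) = 1. Collecting the sign flips along the way, the symbol is +1.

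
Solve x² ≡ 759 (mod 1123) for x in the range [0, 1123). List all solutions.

491, 632

Since 1123 ≡ 3 (mod 4), a square root of 759 is 759^((1123+1)/4) = 759^281 mod 1123.
Repeated squaring: 759^2≡1105, 759^4≡324, 759^8≡537, 759^16≡881, 759^32≡168, 759^64≡149, 759^128≡864, 759^256≡824 (mod 1123).
759^281 = 759^(256+16+8+1) ≡ 491 (mod 1123).
Check: 491² = 241081 ≡ 759 (mod 1123). The two roots are 491 and 632.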